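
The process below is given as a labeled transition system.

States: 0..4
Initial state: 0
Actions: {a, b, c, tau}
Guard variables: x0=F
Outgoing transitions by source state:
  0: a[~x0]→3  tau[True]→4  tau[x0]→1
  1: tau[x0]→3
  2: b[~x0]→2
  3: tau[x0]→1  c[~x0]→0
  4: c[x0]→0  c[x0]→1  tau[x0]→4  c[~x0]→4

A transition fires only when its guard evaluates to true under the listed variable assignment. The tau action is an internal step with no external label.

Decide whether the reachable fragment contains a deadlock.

Answer: DEADLOCK-FREE

Trace:
R = {0,3,4}
  0: a→3  tau→4  [2 exit(s)]
  3: c→0  [1 exit(s)]
  4: c→4  [1 exit(s)]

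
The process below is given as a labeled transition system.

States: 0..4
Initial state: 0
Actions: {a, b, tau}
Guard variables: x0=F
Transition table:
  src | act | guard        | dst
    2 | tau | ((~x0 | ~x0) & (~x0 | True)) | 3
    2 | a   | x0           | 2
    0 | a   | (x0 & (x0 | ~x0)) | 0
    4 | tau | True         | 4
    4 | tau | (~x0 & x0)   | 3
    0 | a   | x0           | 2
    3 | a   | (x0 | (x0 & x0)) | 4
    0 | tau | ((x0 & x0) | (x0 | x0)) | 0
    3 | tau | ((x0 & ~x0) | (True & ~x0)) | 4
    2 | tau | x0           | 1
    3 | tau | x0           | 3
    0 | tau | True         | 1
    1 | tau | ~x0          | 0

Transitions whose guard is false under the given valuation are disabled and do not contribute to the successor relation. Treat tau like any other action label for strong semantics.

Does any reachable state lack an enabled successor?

Answer: DEADLOCK-FREE

Analysis:
Reach set: {0,1}
  0: tau→1  [deg 1]
  1: tau→0  [deg 1]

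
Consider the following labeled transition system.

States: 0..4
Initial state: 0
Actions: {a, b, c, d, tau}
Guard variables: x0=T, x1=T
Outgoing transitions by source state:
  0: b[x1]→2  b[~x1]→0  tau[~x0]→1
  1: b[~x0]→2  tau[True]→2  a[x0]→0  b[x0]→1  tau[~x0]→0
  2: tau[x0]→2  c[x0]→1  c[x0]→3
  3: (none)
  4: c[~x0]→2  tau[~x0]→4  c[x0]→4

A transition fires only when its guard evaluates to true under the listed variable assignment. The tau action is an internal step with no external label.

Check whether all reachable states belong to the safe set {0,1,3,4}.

Answer: INVARIANT VIOLATED at state 2

Trace:
Safe = {0,1,3,4}
R = {0,1,2,3}
  0: safe
  1: safe
  2: outside
  3: safe
reach 2 via b — violates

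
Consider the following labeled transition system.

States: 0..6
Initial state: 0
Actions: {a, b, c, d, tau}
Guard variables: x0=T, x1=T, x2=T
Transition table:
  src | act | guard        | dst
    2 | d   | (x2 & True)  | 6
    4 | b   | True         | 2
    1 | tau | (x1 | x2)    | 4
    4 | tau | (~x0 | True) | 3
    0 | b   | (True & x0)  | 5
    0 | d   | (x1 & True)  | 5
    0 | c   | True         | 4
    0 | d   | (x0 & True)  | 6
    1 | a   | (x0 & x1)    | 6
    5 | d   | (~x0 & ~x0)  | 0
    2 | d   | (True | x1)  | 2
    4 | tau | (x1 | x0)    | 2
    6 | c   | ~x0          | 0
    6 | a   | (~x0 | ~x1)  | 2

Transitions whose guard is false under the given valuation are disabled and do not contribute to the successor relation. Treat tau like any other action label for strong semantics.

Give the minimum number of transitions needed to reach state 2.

Breadth-first toward 2:
  L0 = {0}
  L1 = {4,5,6}
  L2 = {2,3}
2 enters at depth 2; path c·b

Answer: 2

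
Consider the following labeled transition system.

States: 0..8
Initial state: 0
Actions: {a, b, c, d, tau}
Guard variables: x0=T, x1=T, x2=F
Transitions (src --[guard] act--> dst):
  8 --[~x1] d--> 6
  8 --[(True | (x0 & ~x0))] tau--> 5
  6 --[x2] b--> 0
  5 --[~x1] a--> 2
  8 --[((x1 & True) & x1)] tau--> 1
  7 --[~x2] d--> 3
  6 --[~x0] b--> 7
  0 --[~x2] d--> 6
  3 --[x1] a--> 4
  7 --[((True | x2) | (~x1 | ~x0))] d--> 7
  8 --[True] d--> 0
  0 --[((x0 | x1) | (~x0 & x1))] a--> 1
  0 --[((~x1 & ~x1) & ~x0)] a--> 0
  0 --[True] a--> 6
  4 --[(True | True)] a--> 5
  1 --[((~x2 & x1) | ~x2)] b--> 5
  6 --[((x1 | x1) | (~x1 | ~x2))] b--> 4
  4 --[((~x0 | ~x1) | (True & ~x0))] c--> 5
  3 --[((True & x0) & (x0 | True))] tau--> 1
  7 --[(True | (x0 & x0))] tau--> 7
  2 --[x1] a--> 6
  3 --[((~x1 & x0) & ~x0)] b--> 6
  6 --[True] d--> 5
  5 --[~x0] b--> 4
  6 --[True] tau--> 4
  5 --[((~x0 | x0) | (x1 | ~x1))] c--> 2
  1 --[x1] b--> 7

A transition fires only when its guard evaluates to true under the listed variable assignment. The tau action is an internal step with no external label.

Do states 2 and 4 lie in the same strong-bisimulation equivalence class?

Compute ~ classes (split until stable):
  P[0] = {{0,1,2,3,4,5,6,7,8}}
  P[1] = {{0},{1},{2,4},{3},{5},{6},{7,8}}
  P[2] = {{0},{1},{2},{3},{4},{5},{6},{7},{8}}
Fixed point at round 3; 9 class(es).
2∈{2}, 4∈{4}

Answer: NOT BISIMILAR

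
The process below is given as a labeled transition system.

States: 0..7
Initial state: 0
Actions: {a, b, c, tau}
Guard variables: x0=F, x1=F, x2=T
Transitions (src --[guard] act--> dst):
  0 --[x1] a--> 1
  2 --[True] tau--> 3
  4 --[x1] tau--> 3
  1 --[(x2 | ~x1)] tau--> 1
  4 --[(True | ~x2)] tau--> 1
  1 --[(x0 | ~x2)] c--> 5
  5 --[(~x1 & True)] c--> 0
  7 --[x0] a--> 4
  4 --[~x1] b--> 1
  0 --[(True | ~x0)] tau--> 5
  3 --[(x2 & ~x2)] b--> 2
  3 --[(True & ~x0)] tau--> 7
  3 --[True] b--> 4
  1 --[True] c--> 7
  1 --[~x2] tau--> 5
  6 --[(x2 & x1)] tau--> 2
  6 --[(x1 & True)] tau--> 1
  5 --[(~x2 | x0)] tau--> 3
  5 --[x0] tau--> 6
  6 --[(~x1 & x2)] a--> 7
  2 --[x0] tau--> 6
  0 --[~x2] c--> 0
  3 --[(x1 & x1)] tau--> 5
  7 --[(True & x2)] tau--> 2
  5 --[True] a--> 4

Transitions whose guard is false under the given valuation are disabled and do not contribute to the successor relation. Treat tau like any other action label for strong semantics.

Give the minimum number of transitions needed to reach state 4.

Breadth-first toward 4:
  depth 0: {0}
  depth 1: {5}
  depth 2: {4}
first hit 4 at d=2 via tau·a

Answer: 2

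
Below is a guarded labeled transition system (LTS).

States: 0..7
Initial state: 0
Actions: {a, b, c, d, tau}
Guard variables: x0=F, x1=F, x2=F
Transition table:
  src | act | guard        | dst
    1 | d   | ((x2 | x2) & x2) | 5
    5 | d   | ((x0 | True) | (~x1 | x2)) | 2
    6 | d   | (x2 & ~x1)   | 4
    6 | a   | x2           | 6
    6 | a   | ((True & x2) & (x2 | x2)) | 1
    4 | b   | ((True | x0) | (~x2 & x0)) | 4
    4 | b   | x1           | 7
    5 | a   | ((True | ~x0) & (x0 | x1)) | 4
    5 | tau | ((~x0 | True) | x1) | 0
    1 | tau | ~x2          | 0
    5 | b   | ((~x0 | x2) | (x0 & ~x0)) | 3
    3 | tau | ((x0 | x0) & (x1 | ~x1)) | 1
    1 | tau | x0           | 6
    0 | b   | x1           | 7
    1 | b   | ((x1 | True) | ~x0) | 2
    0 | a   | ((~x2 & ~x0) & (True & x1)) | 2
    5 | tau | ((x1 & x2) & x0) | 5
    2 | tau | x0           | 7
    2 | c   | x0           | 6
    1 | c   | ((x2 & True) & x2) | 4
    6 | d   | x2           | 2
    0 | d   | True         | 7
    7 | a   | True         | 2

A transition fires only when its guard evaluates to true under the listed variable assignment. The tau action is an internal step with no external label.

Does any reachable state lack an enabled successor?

Answer: DEADLOCK at state 2

Analysis:
R = {0,2,7}
  0: d→7  [deg 1]
  2: ∅  [deadlock]
  7: a→2  [deg 1]
Path to 2: d·a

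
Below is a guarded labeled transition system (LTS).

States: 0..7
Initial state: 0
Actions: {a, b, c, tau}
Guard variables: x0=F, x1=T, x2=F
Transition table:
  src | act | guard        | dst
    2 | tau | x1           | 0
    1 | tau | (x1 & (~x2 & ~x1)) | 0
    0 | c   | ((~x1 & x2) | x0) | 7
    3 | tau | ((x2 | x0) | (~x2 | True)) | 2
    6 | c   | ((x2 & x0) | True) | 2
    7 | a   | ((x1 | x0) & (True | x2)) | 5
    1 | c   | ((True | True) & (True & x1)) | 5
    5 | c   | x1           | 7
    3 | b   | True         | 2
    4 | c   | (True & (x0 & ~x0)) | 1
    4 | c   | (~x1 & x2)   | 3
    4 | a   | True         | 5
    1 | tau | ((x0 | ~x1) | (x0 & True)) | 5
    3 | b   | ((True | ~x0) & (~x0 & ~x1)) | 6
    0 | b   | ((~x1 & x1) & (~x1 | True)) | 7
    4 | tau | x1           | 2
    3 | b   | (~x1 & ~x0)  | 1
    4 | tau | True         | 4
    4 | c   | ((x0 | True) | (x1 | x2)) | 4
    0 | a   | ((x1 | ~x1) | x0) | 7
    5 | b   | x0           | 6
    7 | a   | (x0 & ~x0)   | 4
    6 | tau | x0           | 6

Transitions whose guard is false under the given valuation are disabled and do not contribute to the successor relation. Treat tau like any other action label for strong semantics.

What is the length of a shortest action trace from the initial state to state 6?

Answer: UNREACHABLE

Trace:
Layered search for 6:
  L0 = {0}
  L1 = {7}
  L2 = {5}
6 never appears.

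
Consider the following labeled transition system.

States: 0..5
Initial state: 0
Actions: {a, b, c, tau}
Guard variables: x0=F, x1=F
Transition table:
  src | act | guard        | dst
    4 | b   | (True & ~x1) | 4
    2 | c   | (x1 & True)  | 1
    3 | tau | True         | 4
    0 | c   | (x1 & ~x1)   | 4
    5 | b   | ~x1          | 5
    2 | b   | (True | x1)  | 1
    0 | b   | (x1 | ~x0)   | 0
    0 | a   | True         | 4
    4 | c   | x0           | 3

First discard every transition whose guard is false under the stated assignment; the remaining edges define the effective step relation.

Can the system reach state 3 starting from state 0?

6 transition(s) survive guard evaluation.
Layer 0: {0}
Layer 1: {4}  cumulative {0,4}
Reachable = {0,4}

Answer: UNREACHABLE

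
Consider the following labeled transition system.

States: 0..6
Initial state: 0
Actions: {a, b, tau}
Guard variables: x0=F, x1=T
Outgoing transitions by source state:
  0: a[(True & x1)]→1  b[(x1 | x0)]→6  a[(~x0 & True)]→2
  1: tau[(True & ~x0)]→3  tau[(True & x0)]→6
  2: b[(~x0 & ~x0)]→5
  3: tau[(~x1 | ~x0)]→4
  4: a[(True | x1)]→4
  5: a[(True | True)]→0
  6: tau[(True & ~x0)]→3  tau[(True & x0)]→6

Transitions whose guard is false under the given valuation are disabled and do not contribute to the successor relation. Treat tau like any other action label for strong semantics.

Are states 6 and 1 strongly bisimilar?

Bisimulation quotient by refinement:
  round 0: {{0,1,2,3,4,5,6}}
  round 1: {{0},{1,3,6},{2},{4,5}}
  round 2: {{0},{1,6},{2},{3},{4},{5}}
Fixed point at round 3; 6 class(es).
6∈{1,6}, 1∈{1,6}

Answer: BISIMILAR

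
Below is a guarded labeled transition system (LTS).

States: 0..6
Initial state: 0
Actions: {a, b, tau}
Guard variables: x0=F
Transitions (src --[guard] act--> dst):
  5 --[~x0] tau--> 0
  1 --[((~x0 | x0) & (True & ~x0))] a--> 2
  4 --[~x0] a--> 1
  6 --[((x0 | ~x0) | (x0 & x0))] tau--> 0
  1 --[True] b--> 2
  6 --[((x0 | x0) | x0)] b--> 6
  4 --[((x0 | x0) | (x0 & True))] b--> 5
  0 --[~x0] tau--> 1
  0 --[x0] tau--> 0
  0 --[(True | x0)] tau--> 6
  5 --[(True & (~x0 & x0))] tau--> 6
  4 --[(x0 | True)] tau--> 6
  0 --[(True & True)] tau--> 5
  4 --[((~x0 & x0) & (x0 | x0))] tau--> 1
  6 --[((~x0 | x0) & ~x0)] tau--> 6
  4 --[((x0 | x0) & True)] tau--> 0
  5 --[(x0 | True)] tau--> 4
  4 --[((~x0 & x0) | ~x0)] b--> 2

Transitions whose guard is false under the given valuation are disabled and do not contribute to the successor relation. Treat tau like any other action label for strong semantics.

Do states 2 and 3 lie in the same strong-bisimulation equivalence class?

Answer: BISIMILAR

Analysis:
Refine partition for ~:
  π0 = {{0,1,2,3,4,5,6}}
  π1 = {{0,5,6},{1},{2,3},{4}}
  π2 = {{0},{1},{2,3},{4},{5},{6}}
Fixed point at round 3; 6 class(es).
[2]={2,3}  [3]={2,3}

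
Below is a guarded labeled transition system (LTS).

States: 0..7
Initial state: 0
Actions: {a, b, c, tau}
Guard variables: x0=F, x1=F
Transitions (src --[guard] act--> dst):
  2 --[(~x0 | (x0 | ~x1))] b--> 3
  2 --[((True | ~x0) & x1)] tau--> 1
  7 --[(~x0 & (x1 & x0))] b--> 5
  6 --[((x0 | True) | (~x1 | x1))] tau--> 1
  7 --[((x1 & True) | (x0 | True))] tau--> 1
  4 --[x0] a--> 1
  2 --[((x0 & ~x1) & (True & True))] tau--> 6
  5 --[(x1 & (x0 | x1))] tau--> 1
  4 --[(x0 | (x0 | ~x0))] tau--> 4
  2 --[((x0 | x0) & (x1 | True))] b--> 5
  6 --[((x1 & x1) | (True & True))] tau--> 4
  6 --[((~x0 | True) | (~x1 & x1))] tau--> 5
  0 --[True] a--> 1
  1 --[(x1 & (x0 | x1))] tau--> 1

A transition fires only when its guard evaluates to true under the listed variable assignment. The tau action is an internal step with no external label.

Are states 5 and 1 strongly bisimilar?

Bisimulation quotient by refinement:
  P[0] = {{0,1,2,3,4,5,6,7}}
  P[1] = {{0},{1,3,5},{2},{4,6,7}}
  P[2] = {{0},{1,3,5},{2},{4},{6},{7}}
Fixed point at round 3; 6 class(es).
class of 5: {1,3,5}; class of 1: {1,3,5}

Answer: BISIMILAR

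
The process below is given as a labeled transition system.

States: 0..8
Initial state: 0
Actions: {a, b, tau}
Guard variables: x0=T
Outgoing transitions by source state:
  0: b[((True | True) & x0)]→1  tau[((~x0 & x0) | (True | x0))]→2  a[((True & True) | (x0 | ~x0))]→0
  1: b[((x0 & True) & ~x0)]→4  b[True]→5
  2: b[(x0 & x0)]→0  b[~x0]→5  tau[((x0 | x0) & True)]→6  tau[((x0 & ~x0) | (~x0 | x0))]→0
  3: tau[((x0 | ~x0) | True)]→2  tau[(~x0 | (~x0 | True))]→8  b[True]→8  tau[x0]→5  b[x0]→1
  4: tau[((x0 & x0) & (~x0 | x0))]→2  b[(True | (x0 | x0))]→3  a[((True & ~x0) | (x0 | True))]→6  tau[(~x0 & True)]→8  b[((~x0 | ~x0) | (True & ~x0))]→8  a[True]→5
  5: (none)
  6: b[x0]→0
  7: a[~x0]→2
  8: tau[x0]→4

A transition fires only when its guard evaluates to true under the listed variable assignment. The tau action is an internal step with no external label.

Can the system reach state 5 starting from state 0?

After dropping false guards: 18 live edges.
depth 0: {0}
depth 1: {1,2}  cumulative {0,1,2}
depth 2: {5,6}  cumulative {0,1,2,5,6}
Reachable = {0,1,2,5,6}
witness 5: b·b

Answer: REACHABLE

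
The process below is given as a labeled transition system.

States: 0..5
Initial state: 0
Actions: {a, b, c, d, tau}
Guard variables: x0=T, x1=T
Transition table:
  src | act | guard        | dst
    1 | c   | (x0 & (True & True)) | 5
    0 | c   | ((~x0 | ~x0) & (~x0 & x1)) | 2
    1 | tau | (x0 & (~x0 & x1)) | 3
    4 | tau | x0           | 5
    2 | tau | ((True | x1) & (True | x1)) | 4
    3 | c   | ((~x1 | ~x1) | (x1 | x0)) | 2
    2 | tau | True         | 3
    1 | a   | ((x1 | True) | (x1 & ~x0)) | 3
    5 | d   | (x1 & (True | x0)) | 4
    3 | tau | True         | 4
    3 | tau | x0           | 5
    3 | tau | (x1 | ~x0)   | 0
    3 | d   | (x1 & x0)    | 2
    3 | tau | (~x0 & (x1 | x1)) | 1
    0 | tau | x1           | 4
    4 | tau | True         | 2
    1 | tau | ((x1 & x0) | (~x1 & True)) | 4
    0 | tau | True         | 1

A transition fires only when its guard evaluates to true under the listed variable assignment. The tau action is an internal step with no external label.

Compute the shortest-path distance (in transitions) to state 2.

Answer: 2

Analysis:
Layered search for 2:
  Layer 0: {0}
  Layer 1: {1,4}
  Layer 2: {2,3,5}
first hit 2 at d=2 via tau·tau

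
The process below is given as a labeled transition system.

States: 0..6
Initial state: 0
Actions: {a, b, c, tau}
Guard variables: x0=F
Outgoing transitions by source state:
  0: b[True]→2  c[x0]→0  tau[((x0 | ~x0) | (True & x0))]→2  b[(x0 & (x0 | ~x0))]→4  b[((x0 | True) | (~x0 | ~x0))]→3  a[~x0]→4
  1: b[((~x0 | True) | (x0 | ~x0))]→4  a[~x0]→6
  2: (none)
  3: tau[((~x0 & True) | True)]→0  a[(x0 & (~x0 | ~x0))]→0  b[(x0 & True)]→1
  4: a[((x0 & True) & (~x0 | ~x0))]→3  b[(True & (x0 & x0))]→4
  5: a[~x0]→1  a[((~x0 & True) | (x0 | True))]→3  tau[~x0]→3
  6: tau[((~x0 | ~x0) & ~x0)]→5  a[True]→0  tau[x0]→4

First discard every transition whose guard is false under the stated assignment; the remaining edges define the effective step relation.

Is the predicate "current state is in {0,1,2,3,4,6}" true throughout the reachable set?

Answer: INVARIANT HOLDS

Working:
Allowed set {0,1,2,3,4,6}
Reach set: {0,2,3,4}
  0: ok
  2: ok
  3: ok
  4: ok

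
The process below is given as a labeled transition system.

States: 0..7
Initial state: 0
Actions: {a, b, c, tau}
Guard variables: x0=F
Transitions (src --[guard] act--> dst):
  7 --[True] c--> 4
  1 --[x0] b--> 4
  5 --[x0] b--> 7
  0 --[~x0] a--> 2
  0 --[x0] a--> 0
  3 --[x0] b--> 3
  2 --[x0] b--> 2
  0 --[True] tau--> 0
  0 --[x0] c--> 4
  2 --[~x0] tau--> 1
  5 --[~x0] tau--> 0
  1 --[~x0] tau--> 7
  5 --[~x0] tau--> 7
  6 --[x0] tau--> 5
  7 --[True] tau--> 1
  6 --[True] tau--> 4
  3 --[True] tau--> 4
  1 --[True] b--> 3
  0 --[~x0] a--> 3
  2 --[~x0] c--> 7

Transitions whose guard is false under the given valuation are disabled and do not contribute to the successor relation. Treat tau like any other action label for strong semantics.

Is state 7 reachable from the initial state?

13 transition(s) survive guard evaluation.
Layer 0: {0}
Layer 1: {2,3}  total {0,2,3}
Layer 2: {1,4,7}  total {0,1,2,3,4,7}
Reach set: {0,1,2,3,4,7}
trace reaching 7: a·c

Answer: REACHABLE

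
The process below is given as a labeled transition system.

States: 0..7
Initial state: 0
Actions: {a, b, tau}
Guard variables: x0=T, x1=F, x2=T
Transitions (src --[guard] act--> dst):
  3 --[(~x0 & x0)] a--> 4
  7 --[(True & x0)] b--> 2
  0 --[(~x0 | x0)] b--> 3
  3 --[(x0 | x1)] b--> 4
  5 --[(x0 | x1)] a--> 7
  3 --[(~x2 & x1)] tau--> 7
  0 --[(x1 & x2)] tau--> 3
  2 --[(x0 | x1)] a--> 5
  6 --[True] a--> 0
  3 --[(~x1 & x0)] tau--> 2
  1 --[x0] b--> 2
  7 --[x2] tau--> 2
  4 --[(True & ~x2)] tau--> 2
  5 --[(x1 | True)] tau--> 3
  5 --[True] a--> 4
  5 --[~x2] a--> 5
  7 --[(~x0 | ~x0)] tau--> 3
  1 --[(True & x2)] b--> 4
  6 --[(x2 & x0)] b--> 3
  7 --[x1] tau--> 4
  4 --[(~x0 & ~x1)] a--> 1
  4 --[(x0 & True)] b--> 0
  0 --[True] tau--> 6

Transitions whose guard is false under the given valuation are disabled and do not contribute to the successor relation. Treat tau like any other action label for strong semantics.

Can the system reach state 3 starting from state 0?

After dropping false guards: 15 live edges.
L0 = {0}
L1 = {3,6}  total {0,3,6}
L2 = {2,4}  total {0,2,3,4,6}
L3 = {5}  total {0,2,3,4,5,6}
L4 = {7}  total {0,2,3,4,5,6,7}
R = {0,2,3,4,5,6,7}
witness 3: b

Answer: REACHABLE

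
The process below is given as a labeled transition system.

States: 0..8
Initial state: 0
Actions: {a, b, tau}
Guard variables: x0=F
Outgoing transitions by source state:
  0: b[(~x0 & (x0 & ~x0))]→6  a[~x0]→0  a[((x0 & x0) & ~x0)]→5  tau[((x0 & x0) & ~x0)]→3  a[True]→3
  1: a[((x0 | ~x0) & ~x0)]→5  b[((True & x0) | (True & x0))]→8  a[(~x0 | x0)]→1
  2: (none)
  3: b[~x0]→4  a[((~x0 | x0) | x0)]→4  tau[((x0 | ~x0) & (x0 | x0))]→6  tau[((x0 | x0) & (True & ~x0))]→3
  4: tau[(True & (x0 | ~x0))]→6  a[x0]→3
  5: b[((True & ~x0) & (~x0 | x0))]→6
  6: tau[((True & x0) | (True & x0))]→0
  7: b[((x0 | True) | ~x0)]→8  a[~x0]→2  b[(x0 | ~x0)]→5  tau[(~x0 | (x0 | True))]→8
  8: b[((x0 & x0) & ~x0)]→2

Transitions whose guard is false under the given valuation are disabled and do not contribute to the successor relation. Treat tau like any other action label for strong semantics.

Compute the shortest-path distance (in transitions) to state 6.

Answer: 3

Working:
Breadth-first toward 6:
  Layer 0: {0}
  Layer 1: {3}
  Layer 2: {4}
  Layer 3: {6}
first hit 6 at d=3 via a·a·tau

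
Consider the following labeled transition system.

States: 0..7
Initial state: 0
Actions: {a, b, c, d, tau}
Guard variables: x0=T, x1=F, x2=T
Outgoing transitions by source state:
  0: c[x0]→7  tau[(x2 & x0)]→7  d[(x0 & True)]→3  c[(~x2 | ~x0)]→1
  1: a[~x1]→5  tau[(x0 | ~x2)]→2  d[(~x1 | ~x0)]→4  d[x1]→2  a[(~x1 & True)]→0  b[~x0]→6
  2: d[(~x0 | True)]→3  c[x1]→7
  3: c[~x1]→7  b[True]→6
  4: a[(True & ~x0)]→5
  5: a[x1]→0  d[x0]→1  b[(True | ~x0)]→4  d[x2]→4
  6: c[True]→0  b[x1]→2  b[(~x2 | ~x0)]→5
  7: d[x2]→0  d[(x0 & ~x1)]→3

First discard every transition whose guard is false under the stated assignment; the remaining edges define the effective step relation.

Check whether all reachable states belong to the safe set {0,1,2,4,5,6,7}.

Inv-set: {0,1,2,4,5,6,7}
Reach set: {0,3,6,7}
  0: ok
  3: VIOLATES
  6: ok
  7: ok
counterexample path to 3: d

Answer: INVARIANT VIOLATED at state 3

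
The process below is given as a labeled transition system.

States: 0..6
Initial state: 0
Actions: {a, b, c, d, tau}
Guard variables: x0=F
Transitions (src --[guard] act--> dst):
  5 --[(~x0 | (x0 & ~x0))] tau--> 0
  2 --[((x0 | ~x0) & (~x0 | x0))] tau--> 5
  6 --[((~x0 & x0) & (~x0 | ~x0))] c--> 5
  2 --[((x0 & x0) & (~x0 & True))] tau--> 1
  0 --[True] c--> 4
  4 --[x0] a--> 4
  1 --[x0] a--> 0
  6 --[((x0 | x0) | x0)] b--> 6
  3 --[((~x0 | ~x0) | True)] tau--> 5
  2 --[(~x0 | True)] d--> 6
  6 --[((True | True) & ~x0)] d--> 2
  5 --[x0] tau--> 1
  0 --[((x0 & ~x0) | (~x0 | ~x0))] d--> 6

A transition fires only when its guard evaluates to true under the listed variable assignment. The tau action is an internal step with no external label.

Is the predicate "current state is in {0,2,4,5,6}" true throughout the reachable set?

Answer: INVARIANT HOLDS

Trace:
Inv-set: {0,2,4,5,6}
R = {0,2,4,5,6}
  0: ok
  2: ok
  4: ok
  5: ok
  6: ok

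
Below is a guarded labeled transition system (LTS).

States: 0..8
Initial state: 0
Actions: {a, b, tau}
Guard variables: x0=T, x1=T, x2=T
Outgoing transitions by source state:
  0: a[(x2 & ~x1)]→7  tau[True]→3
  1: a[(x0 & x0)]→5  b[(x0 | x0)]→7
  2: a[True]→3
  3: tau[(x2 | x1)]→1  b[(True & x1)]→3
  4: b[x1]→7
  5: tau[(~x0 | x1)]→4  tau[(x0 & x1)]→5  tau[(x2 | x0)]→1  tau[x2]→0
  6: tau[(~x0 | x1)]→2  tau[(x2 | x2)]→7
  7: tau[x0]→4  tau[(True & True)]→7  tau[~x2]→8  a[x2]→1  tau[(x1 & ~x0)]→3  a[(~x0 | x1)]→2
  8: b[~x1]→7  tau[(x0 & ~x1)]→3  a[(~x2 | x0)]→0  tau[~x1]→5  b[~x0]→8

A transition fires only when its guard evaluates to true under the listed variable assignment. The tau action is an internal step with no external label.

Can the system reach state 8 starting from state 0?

Guard filter leaves 18 enabled edge(s).
L0 = {0}
L1 = {3}  total {0,3}
L2 = {1}  total {0,1,3}
L3 = {5,7}  total {0,1,3,5,7}
L4 = {2,4}  total {0,1,2,3,4,5,7}
Reachable = {0,1,2,3,4,5,7}

Answer: UNREACHABLE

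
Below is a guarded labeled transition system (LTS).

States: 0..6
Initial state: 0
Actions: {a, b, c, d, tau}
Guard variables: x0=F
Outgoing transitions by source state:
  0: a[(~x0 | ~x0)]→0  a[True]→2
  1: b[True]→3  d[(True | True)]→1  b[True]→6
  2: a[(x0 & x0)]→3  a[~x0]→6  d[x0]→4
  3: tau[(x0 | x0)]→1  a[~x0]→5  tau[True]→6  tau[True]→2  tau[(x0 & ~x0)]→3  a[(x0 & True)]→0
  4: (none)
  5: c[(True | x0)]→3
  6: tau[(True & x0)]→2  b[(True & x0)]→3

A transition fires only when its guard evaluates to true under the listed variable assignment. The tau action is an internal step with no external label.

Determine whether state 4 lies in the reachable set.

After dropping false guards: 10 live edges.
depth 0: {0}
depth 1: {2}  cumulative {0,2}
depth 2: {6}  cumulative {0,2,6}
R = {0,2,6}

Answer: UNREACHABLE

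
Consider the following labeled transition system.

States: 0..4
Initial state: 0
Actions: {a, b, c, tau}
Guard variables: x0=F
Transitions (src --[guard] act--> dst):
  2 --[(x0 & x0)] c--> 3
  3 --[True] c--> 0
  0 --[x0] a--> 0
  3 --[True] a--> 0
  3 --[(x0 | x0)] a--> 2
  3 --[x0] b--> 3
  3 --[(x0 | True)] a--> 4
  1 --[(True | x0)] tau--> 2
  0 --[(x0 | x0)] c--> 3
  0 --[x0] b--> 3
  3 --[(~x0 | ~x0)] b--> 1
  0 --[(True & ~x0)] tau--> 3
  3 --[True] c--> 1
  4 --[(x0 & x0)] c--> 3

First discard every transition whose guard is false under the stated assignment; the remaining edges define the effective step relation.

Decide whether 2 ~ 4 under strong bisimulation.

Refine partition for ~:
  π0 = {{0,1,2,3,4}}
  π1 = {{0,1},{2,4},{3}}
  π2 = {{0},{1},{2,4},{3}}
Fixed point at round 3; 4 class(es).
[2]={2,4}  [4]={2,4}

Answer: BISIMILAR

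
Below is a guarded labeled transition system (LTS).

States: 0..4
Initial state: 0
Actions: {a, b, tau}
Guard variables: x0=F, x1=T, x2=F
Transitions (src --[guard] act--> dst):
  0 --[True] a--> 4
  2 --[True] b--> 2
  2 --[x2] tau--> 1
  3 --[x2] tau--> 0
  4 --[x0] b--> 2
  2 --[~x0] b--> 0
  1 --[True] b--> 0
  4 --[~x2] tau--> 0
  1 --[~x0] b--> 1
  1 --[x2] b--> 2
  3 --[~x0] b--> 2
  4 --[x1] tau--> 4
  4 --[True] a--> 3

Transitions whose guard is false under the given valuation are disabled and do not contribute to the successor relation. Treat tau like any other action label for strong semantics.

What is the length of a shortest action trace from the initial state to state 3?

Answer: 2

Working:
BFS to 3:
  Layer 0: {0}
  Layer 1: {4}
  Layer 2: {3}
3 enters at depth 2; path a·a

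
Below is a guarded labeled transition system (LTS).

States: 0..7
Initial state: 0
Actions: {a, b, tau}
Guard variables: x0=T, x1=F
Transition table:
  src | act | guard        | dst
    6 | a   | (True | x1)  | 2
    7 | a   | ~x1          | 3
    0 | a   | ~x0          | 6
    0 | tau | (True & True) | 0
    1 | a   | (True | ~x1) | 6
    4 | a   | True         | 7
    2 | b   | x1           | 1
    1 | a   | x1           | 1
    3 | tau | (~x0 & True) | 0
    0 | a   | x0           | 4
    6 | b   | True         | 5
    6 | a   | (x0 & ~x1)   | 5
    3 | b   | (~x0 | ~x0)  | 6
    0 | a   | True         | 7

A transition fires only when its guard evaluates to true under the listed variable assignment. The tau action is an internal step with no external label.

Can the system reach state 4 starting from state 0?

9 transition(s) survive guard evaluation.
depth 0: {0}
depth 1: {4,7}  now seen {0,4,7}
depth 2: {3}  now seen {0,3,4,7}
Reachable = {0,3,4,7}
trace reaching 4: a

Answer: REACHABLE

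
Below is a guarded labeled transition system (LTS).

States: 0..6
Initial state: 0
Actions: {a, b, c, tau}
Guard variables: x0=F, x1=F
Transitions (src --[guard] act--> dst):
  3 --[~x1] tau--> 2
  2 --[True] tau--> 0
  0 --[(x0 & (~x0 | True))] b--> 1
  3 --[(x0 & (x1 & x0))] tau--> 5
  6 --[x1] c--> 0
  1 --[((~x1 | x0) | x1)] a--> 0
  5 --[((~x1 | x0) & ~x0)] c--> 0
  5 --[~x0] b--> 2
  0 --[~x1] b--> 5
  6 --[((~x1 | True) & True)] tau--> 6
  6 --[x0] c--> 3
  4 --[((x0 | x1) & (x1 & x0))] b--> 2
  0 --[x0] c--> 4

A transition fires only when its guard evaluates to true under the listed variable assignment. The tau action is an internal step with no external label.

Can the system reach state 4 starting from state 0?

Answer: UNREACHABLE

Working:
After dropping false guards: 7 live edges.
L0 = {0}
L1 = {5}  total {0,5}
L2 = {2}  total {0,2,5}
Reachable = {0,2,5}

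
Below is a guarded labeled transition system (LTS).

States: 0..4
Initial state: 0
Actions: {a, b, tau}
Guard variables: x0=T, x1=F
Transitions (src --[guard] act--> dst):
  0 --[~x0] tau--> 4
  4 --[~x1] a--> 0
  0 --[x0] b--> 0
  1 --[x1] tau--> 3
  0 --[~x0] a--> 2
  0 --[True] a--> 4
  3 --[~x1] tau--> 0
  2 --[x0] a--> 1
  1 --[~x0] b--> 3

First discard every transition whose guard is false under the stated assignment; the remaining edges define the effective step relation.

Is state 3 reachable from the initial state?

Answer: UNREACHABLE

Analysis:
5 transition(s) survive guard evaluation.
L0 = {0}
L1 = {4}  cumulative {0,4}
Reach set: {0,4}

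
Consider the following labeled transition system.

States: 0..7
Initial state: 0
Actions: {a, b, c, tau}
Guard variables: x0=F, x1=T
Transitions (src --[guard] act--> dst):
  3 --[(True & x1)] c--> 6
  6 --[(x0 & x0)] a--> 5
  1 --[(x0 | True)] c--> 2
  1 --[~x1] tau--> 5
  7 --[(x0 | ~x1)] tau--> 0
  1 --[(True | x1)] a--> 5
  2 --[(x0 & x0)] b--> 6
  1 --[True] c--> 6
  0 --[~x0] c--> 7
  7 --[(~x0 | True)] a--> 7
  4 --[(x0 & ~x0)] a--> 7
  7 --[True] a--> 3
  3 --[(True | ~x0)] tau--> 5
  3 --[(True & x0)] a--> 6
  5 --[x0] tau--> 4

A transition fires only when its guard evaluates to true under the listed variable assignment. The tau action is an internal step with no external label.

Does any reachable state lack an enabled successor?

R = {0,3,5,6,7}
  0: c→7  [deg 1]
  3: c→6  tau→5  [deg 2]
  5: ∅  [no exit]
  6: ∅  [no exit]
  7: a→3  a→7  [deg 2]
witness 5: c·a·tau

Answer: DEADLOCK at state 5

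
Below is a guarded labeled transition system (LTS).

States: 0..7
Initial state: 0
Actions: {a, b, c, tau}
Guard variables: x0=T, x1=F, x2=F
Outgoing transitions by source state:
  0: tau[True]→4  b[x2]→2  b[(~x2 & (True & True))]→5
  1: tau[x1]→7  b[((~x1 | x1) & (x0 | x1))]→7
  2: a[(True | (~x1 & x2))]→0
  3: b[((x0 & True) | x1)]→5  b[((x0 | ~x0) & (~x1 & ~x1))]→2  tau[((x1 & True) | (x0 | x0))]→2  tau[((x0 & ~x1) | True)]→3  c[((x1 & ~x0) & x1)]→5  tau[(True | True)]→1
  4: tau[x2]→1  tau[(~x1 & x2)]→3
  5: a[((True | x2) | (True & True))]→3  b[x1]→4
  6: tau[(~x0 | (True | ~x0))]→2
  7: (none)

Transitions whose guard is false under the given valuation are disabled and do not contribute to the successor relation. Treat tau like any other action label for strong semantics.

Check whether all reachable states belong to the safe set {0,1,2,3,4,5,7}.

Inv-set: {0,1,2,3,4,5,7}
Reachable = {0,1,2,3,4,5,7}
  0: safe
  1: safe
  2: safe
  3: safe
  4: safe
  5: safe
  7: safe

Answer: INVARIANT HOLDS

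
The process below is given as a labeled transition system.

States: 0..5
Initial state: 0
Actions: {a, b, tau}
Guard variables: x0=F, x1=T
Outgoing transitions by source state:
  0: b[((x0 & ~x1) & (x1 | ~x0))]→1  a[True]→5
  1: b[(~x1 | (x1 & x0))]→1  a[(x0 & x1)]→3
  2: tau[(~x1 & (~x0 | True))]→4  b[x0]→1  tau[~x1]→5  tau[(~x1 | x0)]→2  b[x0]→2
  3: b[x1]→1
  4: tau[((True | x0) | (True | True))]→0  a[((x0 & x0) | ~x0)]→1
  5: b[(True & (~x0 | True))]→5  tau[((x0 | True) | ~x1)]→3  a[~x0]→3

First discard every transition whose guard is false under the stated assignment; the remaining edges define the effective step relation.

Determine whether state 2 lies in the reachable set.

Answer: UNREACHABLE

Analysis:
Guard filter leaves 7 enabled edge(s).
L0 = {0}
L1 = {5}  total {0,5}
L2 = {3}  total {0,3,5}
L3 = {1}  total {0,1,3,5}
Reachable = {0,1,3,5}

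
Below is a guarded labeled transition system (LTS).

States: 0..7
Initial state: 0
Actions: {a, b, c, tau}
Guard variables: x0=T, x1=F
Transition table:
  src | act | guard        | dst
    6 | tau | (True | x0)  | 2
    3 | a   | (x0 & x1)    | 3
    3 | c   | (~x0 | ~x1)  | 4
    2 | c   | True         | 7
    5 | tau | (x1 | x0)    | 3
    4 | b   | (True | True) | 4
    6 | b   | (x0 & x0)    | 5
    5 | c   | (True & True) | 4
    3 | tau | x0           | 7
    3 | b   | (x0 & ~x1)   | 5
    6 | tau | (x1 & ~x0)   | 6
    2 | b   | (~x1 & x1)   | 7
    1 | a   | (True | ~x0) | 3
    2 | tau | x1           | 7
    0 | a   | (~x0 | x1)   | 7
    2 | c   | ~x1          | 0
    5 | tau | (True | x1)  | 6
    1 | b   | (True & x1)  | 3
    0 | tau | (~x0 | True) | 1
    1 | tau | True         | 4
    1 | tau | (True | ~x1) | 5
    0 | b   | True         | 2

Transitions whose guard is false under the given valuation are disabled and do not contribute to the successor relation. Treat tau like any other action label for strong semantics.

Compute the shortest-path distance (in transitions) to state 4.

Answer: 2

Analysis:
BFS to 4:
  L0 = {0}
  L1 = {1,2}
  L2 = {3,4,5,7}
first hit 4 at d=2 via tau·tau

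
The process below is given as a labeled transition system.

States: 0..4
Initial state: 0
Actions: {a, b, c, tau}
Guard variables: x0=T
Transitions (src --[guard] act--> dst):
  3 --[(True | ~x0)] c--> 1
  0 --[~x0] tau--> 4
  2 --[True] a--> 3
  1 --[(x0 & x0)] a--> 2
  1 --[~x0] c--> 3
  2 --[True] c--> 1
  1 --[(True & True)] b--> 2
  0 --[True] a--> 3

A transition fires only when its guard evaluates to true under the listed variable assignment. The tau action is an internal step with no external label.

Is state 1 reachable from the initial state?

Answer: REACHABLE

Analysis:
6 transition(s) survive guard evaluation.
depth 0: {0}
depth 1: {3}  cumulative {0,3}
depth 2: {1}  cumulative {0,1,3}
depth 3: {2}  cumulative {0,1,2,3}
Reach set: {0,1,2,3}
witness 1: a·c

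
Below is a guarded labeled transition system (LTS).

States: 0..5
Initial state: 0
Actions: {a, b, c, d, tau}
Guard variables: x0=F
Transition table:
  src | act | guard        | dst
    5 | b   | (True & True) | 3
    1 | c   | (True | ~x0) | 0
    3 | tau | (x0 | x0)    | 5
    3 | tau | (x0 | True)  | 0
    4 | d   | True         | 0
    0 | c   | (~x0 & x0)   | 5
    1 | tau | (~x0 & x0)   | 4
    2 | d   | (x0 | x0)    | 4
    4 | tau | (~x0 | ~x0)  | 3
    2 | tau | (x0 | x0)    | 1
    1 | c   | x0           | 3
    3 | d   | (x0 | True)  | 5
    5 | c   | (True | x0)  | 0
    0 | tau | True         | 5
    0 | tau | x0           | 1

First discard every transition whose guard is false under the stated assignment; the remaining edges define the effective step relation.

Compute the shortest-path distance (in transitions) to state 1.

Answer: UNREACHABLE

Working:
Breadth-first toward 1:
  depth 0: {0}
  depth 1: {5}
  depth 2: {3}
1 never appears.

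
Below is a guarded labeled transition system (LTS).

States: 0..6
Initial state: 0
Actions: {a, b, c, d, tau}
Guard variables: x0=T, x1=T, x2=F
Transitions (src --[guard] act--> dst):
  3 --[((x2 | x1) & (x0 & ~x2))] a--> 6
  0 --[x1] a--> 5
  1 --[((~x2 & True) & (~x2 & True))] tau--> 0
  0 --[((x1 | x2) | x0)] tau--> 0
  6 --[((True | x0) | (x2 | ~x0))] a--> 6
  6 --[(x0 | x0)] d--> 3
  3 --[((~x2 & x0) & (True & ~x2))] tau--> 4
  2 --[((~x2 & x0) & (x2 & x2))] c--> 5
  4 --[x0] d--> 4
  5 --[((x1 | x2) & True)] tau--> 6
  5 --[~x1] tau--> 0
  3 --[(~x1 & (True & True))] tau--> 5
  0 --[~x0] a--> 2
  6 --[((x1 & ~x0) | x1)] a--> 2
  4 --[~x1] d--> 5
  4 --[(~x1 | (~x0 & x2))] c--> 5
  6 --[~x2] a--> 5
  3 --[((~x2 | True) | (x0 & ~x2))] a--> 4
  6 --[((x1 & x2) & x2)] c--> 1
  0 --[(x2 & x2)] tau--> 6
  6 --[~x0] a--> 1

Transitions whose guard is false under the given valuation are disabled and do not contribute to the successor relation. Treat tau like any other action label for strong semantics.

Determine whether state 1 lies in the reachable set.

Answer: UNREACHABLE

Working:
Guard filter leaves 12 enabled edge(s).
L0 = {0}
L1 = {5}  total {0,5}
L2 = {6}  total {0,5,6}
L3 = {2,3}  total {0,2,3,5,6}
L4 = {4}  total {0,2,3,4,5,6}
Reach set: {0,2,3,4,5,6}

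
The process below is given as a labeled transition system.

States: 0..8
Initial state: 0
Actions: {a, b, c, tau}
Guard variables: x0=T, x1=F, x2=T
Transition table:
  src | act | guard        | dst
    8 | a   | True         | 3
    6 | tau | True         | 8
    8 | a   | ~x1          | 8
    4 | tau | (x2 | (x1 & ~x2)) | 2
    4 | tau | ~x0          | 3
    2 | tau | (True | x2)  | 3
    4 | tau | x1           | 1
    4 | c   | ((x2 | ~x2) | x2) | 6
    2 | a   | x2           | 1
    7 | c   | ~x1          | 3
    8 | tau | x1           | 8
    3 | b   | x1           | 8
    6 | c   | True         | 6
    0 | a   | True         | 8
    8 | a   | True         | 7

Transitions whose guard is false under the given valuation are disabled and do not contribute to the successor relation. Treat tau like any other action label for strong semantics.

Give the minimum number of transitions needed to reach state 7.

Answer: 2

Working:
BFS to 7:
  Layer 0: {0}
  Layer 1: {8}
  Layer 2: {3,7}
7 enters at depth 2; path a·a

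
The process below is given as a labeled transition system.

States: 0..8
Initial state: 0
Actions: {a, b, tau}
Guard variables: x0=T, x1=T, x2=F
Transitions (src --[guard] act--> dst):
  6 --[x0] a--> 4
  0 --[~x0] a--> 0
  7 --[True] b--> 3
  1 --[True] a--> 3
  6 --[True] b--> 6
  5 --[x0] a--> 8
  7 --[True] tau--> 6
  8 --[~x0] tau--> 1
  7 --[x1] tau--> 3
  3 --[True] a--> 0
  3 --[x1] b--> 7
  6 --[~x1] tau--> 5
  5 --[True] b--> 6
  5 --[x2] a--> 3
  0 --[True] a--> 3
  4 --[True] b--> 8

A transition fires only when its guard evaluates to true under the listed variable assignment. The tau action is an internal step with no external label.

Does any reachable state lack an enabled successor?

R = {0,3,4,6,7,8}
  0: a→3  [1 exit(s)]
  3: a→0  b→7  [2 exit(s)]
  4: b→8  [1 exit(s)]
  6: a→4  b→6  [2 exit(s)]
  7: b→3  tau→3  tau→6  [3 exit(s)]
  8: ∅  [STUCK]
trace reaching 8: a·b·tau·a·b

Answer: DEADLOCK at state 8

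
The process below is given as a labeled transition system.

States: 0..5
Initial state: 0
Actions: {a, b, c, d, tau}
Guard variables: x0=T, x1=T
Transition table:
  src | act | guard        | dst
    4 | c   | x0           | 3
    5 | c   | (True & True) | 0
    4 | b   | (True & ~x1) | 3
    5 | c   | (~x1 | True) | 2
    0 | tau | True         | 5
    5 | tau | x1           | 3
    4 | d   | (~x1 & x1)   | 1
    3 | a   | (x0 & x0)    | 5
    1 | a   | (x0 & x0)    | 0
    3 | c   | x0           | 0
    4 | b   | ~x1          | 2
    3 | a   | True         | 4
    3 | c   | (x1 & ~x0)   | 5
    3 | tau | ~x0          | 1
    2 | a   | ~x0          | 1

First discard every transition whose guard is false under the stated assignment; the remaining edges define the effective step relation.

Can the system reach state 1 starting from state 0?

Answer: UNREACHABLE

Working:
Guard filter leaves 9 enabled edge(s).
Layer 0: {0}
Layer 1: {5}  cumulative {0,5}
Layer 2: {2,3}  cumulative {0,2,3,5}
Layer 3: {4}  cumulative {0,2,3,4,5}
Reachable = {0,2,3,4,5}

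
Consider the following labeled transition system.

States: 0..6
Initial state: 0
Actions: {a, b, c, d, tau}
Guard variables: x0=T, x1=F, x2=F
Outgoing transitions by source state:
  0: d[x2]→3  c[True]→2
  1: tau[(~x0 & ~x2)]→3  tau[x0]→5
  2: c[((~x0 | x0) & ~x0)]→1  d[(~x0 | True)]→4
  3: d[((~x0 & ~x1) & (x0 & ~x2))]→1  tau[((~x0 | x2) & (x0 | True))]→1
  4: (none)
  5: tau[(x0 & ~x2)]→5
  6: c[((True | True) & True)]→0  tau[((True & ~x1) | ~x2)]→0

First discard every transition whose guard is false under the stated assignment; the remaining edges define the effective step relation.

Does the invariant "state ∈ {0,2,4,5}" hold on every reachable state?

Answer: INVARIANT HOLDS

Working:
Inv-set: {0,2,4,5}
R = {0,2,4}
  0: ok
  2: ok
  4: ok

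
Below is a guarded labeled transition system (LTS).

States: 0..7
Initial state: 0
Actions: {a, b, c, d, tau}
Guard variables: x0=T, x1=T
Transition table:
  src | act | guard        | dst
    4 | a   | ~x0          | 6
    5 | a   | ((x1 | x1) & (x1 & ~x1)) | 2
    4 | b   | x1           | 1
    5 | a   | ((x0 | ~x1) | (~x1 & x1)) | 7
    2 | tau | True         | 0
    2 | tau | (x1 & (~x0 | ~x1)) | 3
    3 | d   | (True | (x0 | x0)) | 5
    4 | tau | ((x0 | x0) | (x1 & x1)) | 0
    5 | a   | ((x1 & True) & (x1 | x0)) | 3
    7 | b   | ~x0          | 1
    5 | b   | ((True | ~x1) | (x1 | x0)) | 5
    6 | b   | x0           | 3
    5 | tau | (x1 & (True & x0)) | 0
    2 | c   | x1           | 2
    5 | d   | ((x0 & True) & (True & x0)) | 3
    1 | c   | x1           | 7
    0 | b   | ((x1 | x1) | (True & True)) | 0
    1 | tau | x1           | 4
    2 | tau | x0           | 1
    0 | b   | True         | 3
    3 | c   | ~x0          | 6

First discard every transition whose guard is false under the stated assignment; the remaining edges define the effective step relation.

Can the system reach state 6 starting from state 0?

Answer: UNREACHABLE

Working:
After dropping false guards: 16 live edges.
Layer 0: {0}
Layer 1: {3}  cumulative {0,3}
Layer 2: {5}  cumulative {0,3,5}
Layer 3: {7}  cumulative {0,3,5,7}
Reach set: {0,3,5,7}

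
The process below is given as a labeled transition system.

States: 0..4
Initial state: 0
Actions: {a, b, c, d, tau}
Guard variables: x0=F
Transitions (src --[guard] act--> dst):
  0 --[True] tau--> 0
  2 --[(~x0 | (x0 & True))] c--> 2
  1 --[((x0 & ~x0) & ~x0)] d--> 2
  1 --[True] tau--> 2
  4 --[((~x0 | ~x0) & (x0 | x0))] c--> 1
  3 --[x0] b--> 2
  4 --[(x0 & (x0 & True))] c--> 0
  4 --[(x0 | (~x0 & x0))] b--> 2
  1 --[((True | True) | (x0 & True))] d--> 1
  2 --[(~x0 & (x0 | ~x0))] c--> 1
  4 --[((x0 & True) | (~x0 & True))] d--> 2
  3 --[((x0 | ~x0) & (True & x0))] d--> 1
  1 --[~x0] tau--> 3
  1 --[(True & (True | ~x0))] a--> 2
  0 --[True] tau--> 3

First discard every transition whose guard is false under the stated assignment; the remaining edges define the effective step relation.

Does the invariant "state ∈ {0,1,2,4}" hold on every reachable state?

Safe = {0,1,2,4}
R = {0,3}
  0: ✓
  3: outside
counterexample path to 3: tau

Answer: INVARIANT VIOLATED at state 3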